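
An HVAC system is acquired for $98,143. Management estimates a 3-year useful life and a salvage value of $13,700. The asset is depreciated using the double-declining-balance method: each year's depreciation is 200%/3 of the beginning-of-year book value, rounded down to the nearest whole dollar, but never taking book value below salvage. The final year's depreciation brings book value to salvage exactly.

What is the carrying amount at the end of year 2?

$13,700

Depreciable base = $98,143 − $13,700 = $84,443.
Year 1: ⌊$98,143 × 200%/3⌋ = $65,428. Book value $32,715.
Year 2: ⌊$32,715 × 200%/3⌋ = $21,810, capped at $19,015. Book value $13,700.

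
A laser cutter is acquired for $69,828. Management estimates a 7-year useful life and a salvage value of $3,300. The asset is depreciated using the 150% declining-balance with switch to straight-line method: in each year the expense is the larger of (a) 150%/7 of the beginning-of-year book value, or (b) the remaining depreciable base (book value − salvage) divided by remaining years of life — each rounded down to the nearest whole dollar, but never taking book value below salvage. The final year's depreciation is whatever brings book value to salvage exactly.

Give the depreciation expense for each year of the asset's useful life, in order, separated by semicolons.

$14,963; $11,756; $9,237; $7,643; $7,643; $7,643; $7,643

Depreciable base = $69,828 − $3,300 = $66,528.
Year 1: DB = ⌊$69,828 × 150%/7⌋ = $14,963; SL = ⌊$66,528/7⌋ = $9,504 → take DB $14,963. Book value $54,865.
Year 2: DB = ⌊$54,865 × 150%/7⌋ = $11,756; SL = ⌊$51,565/6⌋ = $8,594 → take DB $11,756. Book value $43,109.
Year 3: DB = ⌊$43,109 × 150%/7⌋ = $9,237; SL = ⌊$39,809/5⌋ = $7,961 → take DB $9,237. Book value $33,872.
Year 4: DB = ⌊$33,872 × 150%/7⌋ = $7,258; SL = ⌊$30,572/4⌋ = $7,643 → take SL $7,643. Book value $26,229.
Year 5: DB = ⌊$26,229 × 150%/7⌋ = $5,620; SL = ⌊$22,929/3⌋ = $7,643 → take SL $7,643. Book value $18,586.
Year 6: DB = ⌊$18,586 × 150%/7⌋ = $3,982; SL = ⌊$15,286/2⌋ = $7,643 → take SL $7,643. Book value $10,943.
Year 7 (final): $10,943 − $3,300 = $7,643. Book value $3,300.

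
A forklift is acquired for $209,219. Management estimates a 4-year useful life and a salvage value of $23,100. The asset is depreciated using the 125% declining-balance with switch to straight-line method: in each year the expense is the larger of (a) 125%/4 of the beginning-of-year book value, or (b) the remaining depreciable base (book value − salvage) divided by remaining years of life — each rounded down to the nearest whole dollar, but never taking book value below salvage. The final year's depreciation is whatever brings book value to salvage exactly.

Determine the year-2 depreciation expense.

$44,949

Depreciable base = $209,219 − $23,100 = $186,119.
Year 1: DB = ⌊$209,219 × 125%/4⌋ = $65,380; SL = ⌊$186,119/4⌋ = $46,529 → take DB $65,380. Book value $143,839.
Year 2: DB = ⌊$143,839 × 125%/4⌋ = $44,949; SL = ⌊$120,739/3⌋ = $40,246 → take DB $44,949. Book value $98,890.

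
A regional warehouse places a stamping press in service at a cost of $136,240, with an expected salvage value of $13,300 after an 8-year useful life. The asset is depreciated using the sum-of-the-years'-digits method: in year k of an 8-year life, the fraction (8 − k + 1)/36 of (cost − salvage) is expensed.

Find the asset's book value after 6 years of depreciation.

Depreciable base = $136,240 − $13,300 = $122,940.
Sum of the years' digits = 8+7+6+5+4+3+2+1 = 36.
Year 1: $122,940 × 8/36 = $27,320. Book value $108,920.
Year 2: $122,940 × 7/36 = $23,905. Book value $85,015.
Year 3: $122,940 × 6/36 = $20,490. Book value $64,525.
Year 4: $122,940 × 5/36 = $17,075. Book value $47,450.
Year 5: $122,940 × 4/36 = $13,660. Book value $33,790.
Year 6: $122,940 × 3/36 = $10,245. Book value $23,545.

$23,545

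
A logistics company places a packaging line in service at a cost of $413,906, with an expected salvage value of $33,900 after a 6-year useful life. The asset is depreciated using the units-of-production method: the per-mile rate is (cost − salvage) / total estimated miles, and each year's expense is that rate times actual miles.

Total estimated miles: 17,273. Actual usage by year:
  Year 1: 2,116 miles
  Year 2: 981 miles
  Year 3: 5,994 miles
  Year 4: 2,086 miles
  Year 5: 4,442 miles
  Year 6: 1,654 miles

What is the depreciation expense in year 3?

Depreciable base = $413,906 − $33,900 = $380,006.
Rate = $380,006 / 17,273 miles = $22 per mile.
Year 1: 2,116 × $22 = $46,552. Book value $367,354.
Year 2: 981 × $22 = $21,582. Book value $345,772.
Year 3: 5,994 × $22 = $131,868. Book value $213,904.

$131,868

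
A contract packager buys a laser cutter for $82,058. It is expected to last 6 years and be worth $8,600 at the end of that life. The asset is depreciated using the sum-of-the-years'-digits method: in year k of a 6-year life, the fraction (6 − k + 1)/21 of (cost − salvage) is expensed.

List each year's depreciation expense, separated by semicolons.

Depreciable base = $82,058 − $8,600 = $73,458.
Sum of the years' digits = 6+5+4+3+2+1 = 21.
Year 1: $73,458 × 6/21 = $20,988. Book value $61,070.
Year 2: $73,458 × 5/21 = $17,490. Book value $43,580.
Year 3: $73,458 × 4/21 = $13,992. Book value $29,588.
Year 4: $73,458 × 3/21 = $10,494. Book value $19,094.
Year 5: $73,458 × 2/21 = $6,996. Book value $12,098.
Year 6: $73,458 × 1/21 = $3,498. Book value $8,600.

$20,988; $17,490; $13,992; $10,494; $6,996; $3,498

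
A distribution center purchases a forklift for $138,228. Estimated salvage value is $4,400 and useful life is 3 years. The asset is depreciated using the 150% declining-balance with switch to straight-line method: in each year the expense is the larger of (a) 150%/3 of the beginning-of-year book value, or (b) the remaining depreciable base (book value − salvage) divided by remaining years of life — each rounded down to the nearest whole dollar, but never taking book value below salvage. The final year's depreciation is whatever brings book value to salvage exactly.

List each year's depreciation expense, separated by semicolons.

Depreciable base = $138,228 − $4,400 = $133,828.
Year 1: DB = ⌊$138,228 × 150%/3⌋ = $69,114; SL = ⌊$133,828/3⌋ = $44,609 → take DB $69,114. Book value $69,114.
Year 2: DB = ⌊$69,114 × 150%/3⌋ = $34,557; SL = ⌊$64,714/2⌋ = $32,357 → take DB $34,557. Book value $34,557.
Year 3 (final): $34,557 − $4,400 = $30,157. Book value $4,400.

$69,114; $34,557; $30,157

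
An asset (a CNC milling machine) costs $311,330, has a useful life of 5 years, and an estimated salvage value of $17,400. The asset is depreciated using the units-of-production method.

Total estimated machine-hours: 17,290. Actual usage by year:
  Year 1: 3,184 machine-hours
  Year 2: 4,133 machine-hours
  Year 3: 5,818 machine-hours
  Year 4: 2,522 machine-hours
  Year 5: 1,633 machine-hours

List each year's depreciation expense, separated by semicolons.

Depreciable base = $311,330 − $17,400 = $293,930.
Rate = $293,930 / 17,290 machine-hours = $17 per machine-hour.
Year 1: 3,184 × $17 = $54,128. Book value $257,202.
Year 2: 4,133 × $17 = $70,261. Book value $186,941.
Year 3: 5,818 × $17 = $98,906. Book value $88,035.
Year 4: 2,522 × $17 = $42,874. Book value $45,161.
Year 5: 1,633 × $17 = $27,761. Book value $17,400.

$54,128; $70,261; $98,906; $42,874; $27,761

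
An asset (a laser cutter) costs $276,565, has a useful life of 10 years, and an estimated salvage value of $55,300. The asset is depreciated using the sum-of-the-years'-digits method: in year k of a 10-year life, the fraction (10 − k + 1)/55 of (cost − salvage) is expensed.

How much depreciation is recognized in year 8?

$12,069

Depreciable base = $276,565 − $55,300 = $221,265.
Sum of the years' digits = 10+9+8+7+6+5+4+3+2+1 = 55.
Year 1: $221,265 × 10/55 = $40,230. Book value $236,335.
Year 2: $221,265 × 9/55 = $36,207. Book value $200,128.
Year 3: $221,265 × 8/55 = $32,184. Book value $167,944.
Year 4: $221,265 × 7/55 = $28,161. Book value $139,783.
Year 5: $221,265 × 6/55 = $24,138. Book value $115,645.
Year 6: $221,265 × 5/55 = $20,115. Book value $95,530.
Year 7: $221,265 × 4/55 = $16,092. Book value $79,438.
Year 8: $221,265 × 3/55 = $12,069. Book value $67,369.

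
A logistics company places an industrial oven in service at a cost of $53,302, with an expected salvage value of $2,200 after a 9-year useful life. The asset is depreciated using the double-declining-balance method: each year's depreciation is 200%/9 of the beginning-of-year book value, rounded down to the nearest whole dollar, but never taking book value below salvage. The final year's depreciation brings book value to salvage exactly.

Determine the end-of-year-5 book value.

$15,173

Depreciable base = $53,302 − $2,200 = $51,102.
Year 1: ⌊$53,302 × 200%/9⌋ = $11,844. Book value $41,458.
Year 2: ⌊$41,458 × 200%/9⌋ = $9,212. Book value $32,246.
Year 3: ⌊$32,246 × 200%/9⌋ = $7,165. Book value $25,081.
Year 4: ⌊$25,081 × 200%/9⌋ = $5,573. Book value $19,508.
Year 5: ⌊$19,508 × 200%/9⌋ = $4,335. Book value $15,173.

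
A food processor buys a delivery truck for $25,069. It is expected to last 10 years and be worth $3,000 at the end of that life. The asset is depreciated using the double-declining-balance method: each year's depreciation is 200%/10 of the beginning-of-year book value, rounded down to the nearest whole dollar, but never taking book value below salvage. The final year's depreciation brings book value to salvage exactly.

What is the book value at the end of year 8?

Depreciable base = $25,069 − $3,000 = $22,069.
Year 1: ⌊$25,069 × 200%/10⌋ = $5,013. Book value $20,056.
Year 2: ⌊$20,056 × 200%/10⌋ = $4,011. Book value $16,045.
Year 3: ⌊$16,045 × 200%/10⌋ = $3,209. Book value $12,836.
Year 4: ⌊$12,836 × 200%/10⌋ = $2,567. Book value $10,269.
Year 5: ⌊$10,269 × 200%/10⌋ = $2,053. Book value $8,216.
Year 6: ⌊$8,216 × 200%/10⌋ = $1,643. Book value $6,573.
Year 7: ⌊$6,573 × 200%/10⌋ = $1,314. Book value $5,259.
Year 8: ⌊$5,259 × 200%/10⌋ = $1,051. Book value $4,208.

$4,208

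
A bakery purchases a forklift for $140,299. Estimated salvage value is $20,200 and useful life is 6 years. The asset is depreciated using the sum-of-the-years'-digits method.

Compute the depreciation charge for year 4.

$17,157

Depreciable base = $140,299 − $20,200 = $120,099.
Sum of the years' digits = 6+5+4+3+2+1 = 21.
Year 1: $120,099 × 6/21 = $34,314. Book value $105,985.
Year 2: $120,099 × 5/21 = $28,595. Book value $77,390.
Year 3: $120,099 × 4/21 = $22,876. Book value $54,514.
Year 4: $120,099 × 3/21 = $17,157. Book value $37,357.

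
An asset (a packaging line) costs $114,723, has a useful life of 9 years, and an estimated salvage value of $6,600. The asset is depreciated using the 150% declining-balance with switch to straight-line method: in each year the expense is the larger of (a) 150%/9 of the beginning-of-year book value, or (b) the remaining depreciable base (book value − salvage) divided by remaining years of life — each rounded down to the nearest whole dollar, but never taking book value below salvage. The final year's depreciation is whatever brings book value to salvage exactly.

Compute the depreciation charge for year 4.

Depreciable base = $114,723 − $6,600 = $108,123.
Year 1: DB = ⌊$114,723 × 150%/9⌋ = $19,120; SL = ⌊$108,123/9⌋ = $12,013 → take DB $19,120. Book value $95,603.
Year 2: DB = ⌊$95,603 × 150%/9⌋ = $15,933; SL = ⌊$89,003/8⌋ = $11,125 → take DB $15,933. Book value $79,670.
Year 3: DB = ⌊$79,670 × 150%/9⌋ = $13,278; SL = ⌊$73,070/7⌋ = $10,438 → take DB $13,278. Book value $66,392.
Year 4: DB = ⌊$66,392 × 150%/9⌋ = $11,065; SL = ⌊$59,792/6⌋ = $9,965 → take DB $11,065. Book value $55,327.

$11,065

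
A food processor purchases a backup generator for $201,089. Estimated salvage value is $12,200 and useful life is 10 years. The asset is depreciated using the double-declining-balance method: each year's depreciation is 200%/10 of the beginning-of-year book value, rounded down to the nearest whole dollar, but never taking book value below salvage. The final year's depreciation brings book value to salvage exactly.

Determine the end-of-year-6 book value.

$52,716

Depreciable base = $201,089 − $12,200 = $188,889.
Year 1: ⌊$201,089 × 200%/10⌋ = $40,217. Book value $160,872.
Year 2: ⌊$160,872 × 200%/10⌋ = $32,174. Book value $128,698.
Year 3: ⌊$128,698 × 200%/10⌋ = $25,739. Book value $102,959.
Year 4: ⌊$102,959 × 200%/10⌋ = $20,591. Book value $82,368.
Year 5: ⌊$82,368 × 200%/10⌋ = $16,473. Book value $65,895.
Year 6: ⌊$65,895 × 200%/10⌋ = $13,179. Book value $52,716.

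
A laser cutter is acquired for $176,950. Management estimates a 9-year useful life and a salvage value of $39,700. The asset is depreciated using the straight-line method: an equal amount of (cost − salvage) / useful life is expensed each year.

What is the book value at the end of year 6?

Depreciable base = $176,950 − $39,700 = $137,250.
Annual expense = $137,250 / 9 = $15,250.
End of year 1: book value $161,700.
End of year 2: book value $146,450.
End of year 3: book value $131,200.
End of year 4: book value $115,950.
End of year 5: book value $100,700.
End of year 6: book value $85,450.

$85,450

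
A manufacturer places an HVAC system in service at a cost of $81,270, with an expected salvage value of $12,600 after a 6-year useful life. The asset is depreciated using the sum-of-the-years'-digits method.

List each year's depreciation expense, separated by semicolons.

Depreciable base = $81,270 − $12,600 = $68,670.
Sum of the years' digits = 6+5+4+3+2+1 = 21.
Year 1: $68,670 × 6/21 = $19,620. Book value $61,650.
Year 2: $68,670 × 5/21 = $16,350. Book value $45,300.
Year 3: $68,670 × 4/21 = $13,080. Book value $32,220.
Year 4: $68,670 × 3/21 = $9,810. Book value $22,410.
Year 5: $68,670 × 2/21 = $6,540. Book value $15,870.
Year 6: $68,670 × 1/21 = $3,270. Book value $12,600.

$19,620; $16,350; $13,080; $9,810; $6,540; $3,270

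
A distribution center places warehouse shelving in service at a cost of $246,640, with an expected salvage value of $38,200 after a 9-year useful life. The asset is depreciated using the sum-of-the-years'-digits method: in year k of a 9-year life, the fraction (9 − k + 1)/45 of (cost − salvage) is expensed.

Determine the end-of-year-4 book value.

Depreciable base = $246,640 − $38,200 = $208,440.
Sum of the years' digits = 9+8+7+6+5+4+3+2+1 = 45.
Year 1: $208,440 × 9/45 = $41,688. Book value $204,952.
Year 2: $208,440 × 8/45 = $37,056. Book value $167,896.
Year 3: $208,440 × 7/45 = $32,424. Book value $135,472.
Year 4: $208,440 × 6/45 = $27,792. Book value $107,680.

$107,680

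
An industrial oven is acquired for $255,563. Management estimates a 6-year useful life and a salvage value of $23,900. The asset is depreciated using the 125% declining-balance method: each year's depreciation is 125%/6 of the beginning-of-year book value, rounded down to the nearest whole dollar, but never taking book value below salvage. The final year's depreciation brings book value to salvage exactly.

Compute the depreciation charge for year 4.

Depreciable base = $255,563 − $23,900 = $231,663.
Year 1: ⌊$255,563 × 125%/6⌋ = $53,242. Book value $202,321.
Year 2: ⌊$202,321 × 125%/6⌋ = $42,150. Book value $160,171.
Year 3: ⌊$160,171 × 125%/6⌋ = $33,368. Book value $126,803.
Year 4: ⌊$126,803 × 125%/6⌋ = $26,417. Book value $100,386.

$26,417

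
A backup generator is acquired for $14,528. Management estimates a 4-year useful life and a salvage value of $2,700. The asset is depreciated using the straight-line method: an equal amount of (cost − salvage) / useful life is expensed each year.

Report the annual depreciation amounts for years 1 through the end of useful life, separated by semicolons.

Depreciable base = $14,528 − $2,700 = $11,828.
Annual expense = $11,828 / 4 = $2,957.
End of year 1: book value $11,571.
End of year 2: book value $8,614.
End of year 3: book value $5,657.
End of year 4: book value $2,700.

$2,957; $2,957; $2,957; $2,957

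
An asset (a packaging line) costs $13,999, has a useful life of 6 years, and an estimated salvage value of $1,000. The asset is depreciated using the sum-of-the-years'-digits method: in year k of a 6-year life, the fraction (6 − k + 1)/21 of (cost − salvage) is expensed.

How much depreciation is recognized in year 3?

Depreciable base = $13,999 − $1,000 = $12,999.
Sum of the years' digits = 6+5+4+3+2+1 = 21.
Year 1: $12,999 × 6/21 = $3,714. Book value $10,285.
Year 2: $12,999 × 5/21 = $3,095. Book value $7,190.
Year 3: $12,999 × 4/21 = $2,476. Book value $4,714.

$2,476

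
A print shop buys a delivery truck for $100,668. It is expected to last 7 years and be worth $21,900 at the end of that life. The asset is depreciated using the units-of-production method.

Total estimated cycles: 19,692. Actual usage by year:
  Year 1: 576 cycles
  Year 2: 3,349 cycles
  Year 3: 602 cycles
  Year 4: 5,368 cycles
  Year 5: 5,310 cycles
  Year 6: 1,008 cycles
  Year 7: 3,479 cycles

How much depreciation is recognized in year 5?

Depreciable base = $100,668 − $21,900 = $78,768.
Rate = $78,768 / 19,692 cycles = $4 per cycle.
Year 1: 576 × $4 = $2,304. Book value $98,364.
Year 2: 3,349 × $4 = $13,396. Book value $84,968.
Year 3: 602 × $4 = $2,408. Book value $82,560.
Year 4: 5,368 × $4 = $21,472. Book value $61,088.
Year 5: 5,310 × $4 = $21,240. Book value $39,848.

$21,240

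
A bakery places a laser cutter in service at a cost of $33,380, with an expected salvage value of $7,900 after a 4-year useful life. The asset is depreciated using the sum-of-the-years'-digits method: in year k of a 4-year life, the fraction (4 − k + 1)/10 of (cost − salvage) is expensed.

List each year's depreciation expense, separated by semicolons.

$10,192; $7,644; $5,096; $2,548

Depreciable base = $33,380 − $7,900 = $25,480.
Sum of the years' digits = 4+3+2+1 = 10.
Year 1: $25,480 × 4/10 = $10,192. Book value $23,188.
Year 2: $25,480 × 3/10 = $7,644. Book value $15,544.
Year 3: $25,480 × 2/10 = $5,096. Book value $10,448.
Year 4: $25,480 × 1/10 = $2,548. Book value $7,900.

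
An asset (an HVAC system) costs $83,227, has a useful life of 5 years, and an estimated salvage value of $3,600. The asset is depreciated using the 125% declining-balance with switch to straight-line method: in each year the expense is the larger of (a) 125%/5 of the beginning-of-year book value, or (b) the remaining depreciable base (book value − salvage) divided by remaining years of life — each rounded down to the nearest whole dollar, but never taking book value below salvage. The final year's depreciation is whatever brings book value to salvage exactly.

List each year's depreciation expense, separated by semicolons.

$20,806; $15,605; $14,405; $14,405; $14,406

Depreciable base = $83,227 − $3,600 = $79,627.
Year 1: DB = ⌊$83,227 × 125%/5⌋ = $20,806; SL = ⌊$79,627/5⌋ = $15,925 → take DB $20,806. Book value $62,421.
Year 2: DB = ⌊$62,421 × 125%/5⌋ = $15,605; SL = ⌊$58,821/4⌋ = $14,705 → take DB $15,605. Book value $46,816.
Year 3: DB = ⌊$46,816 × 125%/5⌋ = $11,704; SL = ⌊$43,216/3⌋ = $14,405 → take SL $14,405. Book value $32,411.
Year 4: DB = ⌊$32,411 × 125%/5⌋ = $8,102; SL = ⌊$28,811/2⌋ = $14,405 → take SL $14,405. Book value $18,006.
Year 5 (final): $18,006 − $3,600 = $14,406. Book value $3,600.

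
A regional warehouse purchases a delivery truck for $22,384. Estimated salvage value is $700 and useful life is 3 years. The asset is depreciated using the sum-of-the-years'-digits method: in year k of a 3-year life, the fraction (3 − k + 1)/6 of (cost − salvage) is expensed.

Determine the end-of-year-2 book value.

Depreciable base = $22,384 − $700 = $21,684.
Sum of the years' digits = 3+2+1 = 6.
Year 1: $21,684 × 3/6 = $10,842. Book value $11,542.
Year 2: $21,684 × 2/6 = $7,228. Book value $4,314.

$4,314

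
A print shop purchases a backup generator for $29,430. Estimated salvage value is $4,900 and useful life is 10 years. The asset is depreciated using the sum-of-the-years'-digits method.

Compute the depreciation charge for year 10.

$446

Depreciable base = $29,430 − $4,900 = $24,530.
Sum of the years' digits = 10+9+8+7+6+5+4+3+2+1 = 55.
Year 1: $24,530 × 10/55 = $4,460. Book value $24,970.
Year 2: $24,530 × 9/55 = $4,014. Book value $20,956.
Year 3: $24,530 × 8/55 = $3,568. Book value $17,388.
Year 4: $24,530 × 7/55 = $3,122. Book value $14,266.
Year 5: $24,530 × 6/55 = $2,676. Book value $11,590.
Year 6: $24,530 × 5/55 = $2,230. Book value $9,360.
Year 7: $24,530 × 4/55 = $1,784. Book value $7,576.
Year 8: $24,530 × 3/55 = $1,338. Book value $6,238.
Year 9: $24,530 × 2/55 = $892. Book value $5,346.
Year 10: $24,530 × 1/55 = $446. Book value $4,900.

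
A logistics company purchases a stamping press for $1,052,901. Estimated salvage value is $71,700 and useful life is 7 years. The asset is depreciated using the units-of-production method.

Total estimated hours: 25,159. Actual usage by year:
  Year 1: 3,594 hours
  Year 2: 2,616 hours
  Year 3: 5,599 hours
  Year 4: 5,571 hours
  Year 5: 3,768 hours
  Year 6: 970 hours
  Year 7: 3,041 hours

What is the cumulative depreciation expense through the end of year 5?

Depreciable base = $1,052,901 − $71,700 = $981,201.
Rate = $981,201 / 25,159 hours = $39 per hour.
Year 1: 3,594 × $39 = $140,166. Book value $912,735.
Year 2: 2,616 × $39 = $102,024. Book value $810,711.
Year 3: 5,599 × $39 = $218,361. Book value $592,350.
Year 4: 5,571 × $39 = $217,269. Book value $375,081.
Year 5: 3,768 × $39 = $146,952. Book value $228,129.
Accumulated through year 5 = $1,052,901 − $228,129 = $824,772.

$824,772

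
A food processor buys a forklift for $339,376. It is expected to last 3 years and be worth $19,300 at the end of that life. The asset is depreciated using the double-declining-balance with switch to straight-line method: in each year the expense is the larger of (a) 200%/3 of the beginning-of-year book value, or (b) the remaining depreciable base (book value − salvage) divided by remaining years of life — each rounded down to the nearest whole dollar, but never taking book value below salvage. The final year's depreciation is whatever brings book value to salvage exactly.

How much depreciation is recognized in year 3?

$18,409

Depreciable base = $339,376 − $19,300 = $320,076.
Year 1: DB = ⌊$339,376 × 200%/3⌋ = $226,250; SL = ⌊$320,076/3⌋ = $106,692 → take DB $226,250. Book value $113,126.
Year 2: DB = ⌊$113,126 × 200%/3⌋ = $75,417; SL = ⌊$93,826/2⌋ = $46,913 → take DB $75,417. Book value $37,709.
Year 3 (final): $37,709 − $19,300 = $18,409. Book value $19,300.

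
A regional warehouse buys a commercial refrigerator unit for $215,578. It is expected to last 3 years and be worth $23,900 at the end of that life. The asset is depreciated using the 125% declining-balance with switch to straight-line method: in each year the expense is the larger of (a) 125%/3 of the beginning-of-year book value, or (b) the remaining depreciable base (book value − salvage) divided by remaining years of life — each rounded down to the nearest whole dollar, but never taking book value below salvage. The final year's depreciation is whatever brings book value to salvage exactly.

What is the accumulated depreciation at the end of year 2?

$142,221

Depreciable base = $215,578 − $23,900 = $191,678.
Year 1: DB = ⌊$215,578 × 125%/3⌋ = $89,824; SL = ⌊$191,678/3⌋ = $63,892 → take DB $89,824. Book value $125,754.
Year 2: DB = ⌊$125,754 × 125%/3⌋ = $52,397; SL = ⌊$101,854/2⌋ = $50,927 → take DB $52,397. Book value $73,357.
Accumulated through year 2 = $215,578 − $73,357 = $142,221.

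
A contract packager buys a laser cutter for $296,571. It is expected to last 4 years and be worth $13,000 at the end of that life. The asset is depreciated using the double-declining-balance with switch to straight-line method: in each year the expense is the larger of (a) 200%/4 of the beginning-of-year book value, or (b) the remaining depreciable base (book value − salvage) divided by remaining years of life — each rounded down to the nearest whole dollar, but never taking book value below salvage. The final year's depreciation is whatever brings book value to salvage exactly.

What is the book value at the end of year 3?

Depreciable base = $296,571 − $13,000 = $283,571.
Year 1: DB = ⌊$296,571 × 200%/4⌋ = $148,285; SL = ⌊$283,571/4⌋ = $70,892 → take DB $148,285. Book value $148,286.
Year 2: DB = ⌊$148,286 × 200%/4⌋ = $74,143; SL = ⌊$135,286/3⌋ = $45,095 → take DB $74,143. Book value $74,143.
Year 3: DB = ⌊$74,143 × 200%/4⌋ = $37,071; SL = ⌊$61,143/2⌋ = $30,571 → take DB $37,071. Book value $37,072.

$37,072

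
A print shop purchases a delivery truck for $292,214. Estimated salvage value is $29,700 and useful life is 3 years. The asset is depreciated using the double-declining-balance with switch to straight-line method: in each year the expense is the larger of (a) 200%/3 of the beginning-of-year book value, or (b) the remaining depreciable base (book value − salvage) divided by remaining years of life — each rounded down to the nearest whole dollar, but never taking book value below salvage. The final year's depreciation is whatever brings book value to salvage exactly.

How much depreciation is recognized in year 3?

$2,769

Depreciable base = $292,214 − $29,700 = $262,514.
Year 1: DB = ⌊$292,214 × 200%/3⌋ = $194,809; SL = ⌊$262,514/3⌋ = $87,504 → take DB $194,809. Book value $97,405.
Year 2: DB = ⌊$97,405 × 200%/3⌋ = $64,936; SL = ⌊$67,705/2⌋ = $33,852 → take DB $64,936. Book value $32,469.
Year 3 (final): $32,469 − $29,700 = $2,769. Book value $29,700.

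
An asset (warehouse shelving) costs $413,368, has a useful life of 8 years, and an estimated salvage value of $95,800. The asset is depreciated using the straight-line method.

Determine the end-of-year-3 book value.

$294,280

Depreciable base = $413,368 − $95,800 = $317,568.
Annual expense = $317,568 / 8 = $39,696.
End of year 1: book value $373,672.
End of year 2: book value $333,976.
End of year 3: book value $294,280.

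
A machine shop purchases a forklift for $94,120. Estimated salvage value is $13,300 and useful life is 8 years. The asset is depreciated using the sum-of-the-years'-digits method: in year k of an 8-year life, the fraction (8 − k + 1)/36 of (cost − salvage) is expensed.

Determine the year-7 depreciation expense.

$4,490

Depreciable base = $94,120 − $13,300 = $80,820.
Sum of the years' digits = 8+7+6+5+4+3+2+1 = 36.
Year 1: $80,820 × 8/36 = $17,960. Book value $76,160.
Year 2: $80,820 × 7/36 = $15,715. Book value $60,445.
Year 3: $80,820 × 6/36 = $13,470. Book value $46,975.
Year 4: $80,820 × 5/36 = $11,225. Book value $35,750.
Year 5: $80,820 × 4/36 = $8,980. Book value $26,770.
Year 6: $80,820 × 3/36 = $6,735. Book value $20,035.
Year 7: $80,820 × 2/36 = $4,490. Book value $15,545.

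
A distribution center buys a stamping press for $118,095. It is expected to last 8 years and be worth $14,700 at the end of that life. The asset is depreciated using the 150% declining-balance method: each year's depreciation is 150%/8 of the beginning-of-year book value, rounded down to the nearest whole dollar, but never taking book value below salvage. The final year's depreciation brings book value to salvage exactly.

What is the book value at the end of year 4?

$51,468

Depreciable base = $118,095 − $14,700 = $103,395.
Year 1: ⌊$118,095 × 150%/8⌋ = $22,142. Book value $95,953.
Year 2: ⌊$95,953 × 150%/8⌋ = $17,991. Book value $77,962.
Year 3: ⌊$77,962 × 150%/8⌋ = $14,617. Book value $63,345.
Year 4: ⌊$63,345 × 150%/8⌋ = $11,877. Book value $51,468.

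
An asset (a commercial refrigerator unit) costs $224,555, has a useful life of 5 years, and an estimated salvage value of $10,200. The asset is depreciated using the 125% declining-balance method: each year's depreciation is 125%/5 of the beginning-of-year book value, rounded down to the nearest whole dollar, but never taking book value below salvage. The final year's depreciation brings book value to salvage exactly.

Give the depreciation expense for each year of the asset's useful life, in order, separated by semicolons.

Depreciable base = $224,555 − $10,200 = $214,355.
Year 1: ⌊$224,555 × 125%/5⌋ = $56,138. Book value $168,417.
Year 2: ⌊$168,417 × 125%/5⌋ = $42,104. Book value $126,313.
Year 3: ⌊$126,313 × 125%/5⌋ = $31,578. Book value $94,735.
Year 4: ⌊$94,735 × 125%/5⌋ = $23,683. Book value $71,052.
Year 5 (final): $71,052 − $10,200 = $60,852. Book value $10,200.

$56,138; $42,104; $31,578; $23,683; $60,852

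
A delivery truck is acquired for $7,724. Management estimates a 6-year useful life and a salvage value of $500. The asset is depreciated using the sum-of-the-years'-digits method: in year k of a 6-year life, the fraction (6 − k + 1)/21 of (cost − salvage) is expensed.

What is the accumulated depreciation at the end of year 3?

$5,160

Depreciable base = $7,724 − $500 = $7,224.
Sum of the years' digits = 6+5+4+3+2+1 = 21.
Year 1: $7,224 × 6/21 = $2,064. Book value $5,660.
Year 2: $7,224 × 5/21 = $1,720. Book value $3,940.
Year 3: $7,224 × 4/21 = $1,376. Book value $2,564.
Accumulated through year 3 = $7,724 − $2,564 = $5,160.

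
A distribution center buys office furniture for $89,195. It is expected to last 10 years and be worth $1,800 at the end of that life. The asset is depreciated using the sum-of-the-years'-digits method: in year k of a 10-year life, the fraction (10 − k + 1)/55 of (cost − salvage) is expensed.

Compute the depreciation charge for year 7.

Depreciable base = $89,195 − $1,800 = $87,395.
Sum of the years' digits = 10+9+8+7+6+5+4+3+2+1 = 55.
Year 1: $87,395 × 10/55 = $15,890. Book value $73,305.
Year 2: $87,395 × 9/55 = $14,301. Book value $59,004.
Year 3: $87,395 × 8/55 = $12,712. Book value $46,292.
Year 4: $87,395 × 7/55 = $11,123. Book value $35,169.
Year 5: $87,395 × 6/55 = $9,534. Book value $25,635.
Year 6: $87,395 × 5/55 = $7,945. Book value $17,690.
Year 7: $87,395 × 4/55 = $6,356. Book value $11,334.

$6,356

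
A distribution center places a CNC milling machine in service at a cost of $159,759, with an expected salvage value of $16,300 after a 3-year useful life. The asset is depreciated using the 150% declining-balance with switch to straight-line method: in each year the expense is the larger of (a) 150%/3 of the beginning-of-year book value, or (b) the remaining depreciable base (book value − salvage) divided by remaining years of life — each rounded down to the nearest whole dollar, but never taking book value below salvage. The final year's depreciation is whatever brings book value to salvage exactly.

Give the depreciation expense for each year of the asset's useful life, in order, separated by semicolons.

$79,879; $39,940; $23,640

Depreciable base = $159,759 − $16,300 = $143,459.
Year 1: DB = ⌊$159,759 × 150%/3⌋ = $79,879; SL = ⌊$143,459/3⌋ = $47,819 → take DB $79,879. Book value $79,880.
Year 2: DB = ⌊$79,880 × 150%/3⌋ = $39,940; SL = ⌊$63,580/2⌋ = $31,790 → take DB $39,940. Book value $39,940.
Year 3 (final): $39,940 − $16,300 = $23,640. Book value $16,300.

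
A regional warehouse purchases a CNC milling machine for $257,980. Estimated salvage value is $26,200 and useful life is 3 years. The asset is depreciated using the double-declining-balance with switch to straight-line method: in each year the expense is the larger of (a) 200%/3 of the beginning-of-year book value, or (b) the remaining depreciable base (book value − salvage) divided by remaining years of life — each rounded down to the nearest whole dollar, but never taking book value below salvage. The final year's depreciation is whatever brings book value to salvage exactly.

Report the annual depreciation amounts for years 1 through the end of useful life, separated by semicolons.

Depreciable base = $257,980 − $26,200 = $231,780.
Year 1: DB = ⌊$257,980 × 200%/3⌋ = $171,986; SL = ⌊$231,780/3⌋ = $77,260 → take DB $171,986. Book value $85,994.
Year 2: DB = ⌊$85,994 × 200%/3⌋ = $57,329; SL = ⌊$59,794/2⌋ = $29,897 → take DB $57,329. Book value $28,665.
Year 3 (final): $28,665 − $26,200 = $2,465. Book value $26,200.

$171,986; $57,329; $2,465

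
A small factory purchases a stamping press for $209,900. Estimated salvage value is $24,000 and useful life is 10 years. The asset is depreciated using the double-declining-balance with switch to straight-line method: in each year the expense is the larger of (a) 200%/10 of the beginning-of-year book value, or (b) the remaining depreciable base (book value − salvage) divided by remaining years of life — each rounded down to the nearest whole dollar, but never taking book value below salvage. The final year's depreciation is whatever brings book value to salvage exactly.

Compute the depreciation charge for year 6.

Depreciable base = $209,900 − $24,000 = $185,900.
Year 1: DB = ⌊$209,900 × 200%/10⌋ = $41,980; SL = ⌊$185,900/10⌋ = $18,590 → take DB $41,980. Book value $167,920.
Year 2: DB = ⌊$167,920 × 200%/10⌋ = $33,584; SL = ⌊$143,920/9⌋ = $15,991 → take DB $33,584. Book value $134,336.
Year 3: DB = ⌊$134,336 × 200%/10⌋ = $26,867; SL = ⌊$110,336/8⌋ = $13,792 → take DB $26,867. Book value $107,469.
Year 4: DB = ⌊$107,469 × 200%/10⌋ = $21,493; SL = ⌊$83,469/7⌋ = $11,924 → take DB $21,493. Book value $85,976.
Year 5: DB = ⌊$85,976 × 200%/10⌋ = $17,195; SL = ⌊$61,976/6⌋ = $10,329 → take DB $17,195. Book value $68,781.
Year 6: DB = ⌊$68,781 × 200%/10⌋ = $13,756; SL = ⌊$44,781/5⌋ = $8,956 → take DB $13,756. Book value $55,025.

$13,756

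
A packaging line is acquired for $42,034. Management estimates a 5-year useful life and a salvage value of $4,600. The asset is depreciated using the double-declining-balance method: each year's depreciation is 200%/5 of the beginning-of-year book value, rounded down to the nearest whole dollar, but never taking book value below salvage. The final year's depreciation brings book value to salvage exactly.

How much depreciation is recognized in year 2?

Depreciable base = $42,034 − $4,600 = $37,434.
Year 1: ⌊$42,034 × 200%/5⌋ = $16,813. Book value $25,221.
Year 2: ⌊$25,221 × 200%/5⌋ = $10,088. Book value $15,133.

$10,088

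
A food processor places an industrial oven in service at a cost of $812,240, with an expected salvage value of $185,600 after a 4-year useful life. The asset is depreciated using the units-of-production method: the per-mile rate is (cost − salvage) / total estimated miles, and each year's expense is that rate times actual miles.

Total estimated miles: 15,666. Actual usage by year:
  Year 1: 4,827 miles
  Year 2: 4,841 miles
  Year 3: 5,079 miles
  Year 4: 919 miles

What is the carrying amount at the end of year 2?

Depreciable base = $812,240 − $185,600 = $626,640.
Rate = $626,640 / 15,666 miles = $40 per mile.
Year 1: 4,827 × $40 = $193,080. Book value $619,160.
Year 2: 4,841 × $40 = $193,640. Book value $425,520.

$425,520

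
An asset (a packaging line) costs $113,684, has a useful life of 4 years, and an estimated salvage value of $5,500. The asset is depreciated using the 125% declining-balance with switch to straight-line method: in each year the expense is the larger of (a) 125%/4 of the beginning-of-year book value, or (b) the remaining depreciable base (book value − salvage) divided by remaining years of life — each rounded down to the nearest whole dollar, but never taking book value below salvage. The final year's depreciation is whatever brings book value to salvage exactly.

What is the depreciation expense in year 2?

$24,424

Depreciable base = $113,684 − $5,500 = $108,184.
Year 1: DB = ⌊$113,684 × 125%/4⌋ = $35,526; SL = ⌊$108,184/4⌋ = $27,046 → take DB $35,526. Book value $78,158.
Year 2: DB = ⌊$78,158 × 125%/4⌋ = $24,424; SL = ⌊$72,658/3⌋ = $24,219 → take DB $24,424. Book value $53,734.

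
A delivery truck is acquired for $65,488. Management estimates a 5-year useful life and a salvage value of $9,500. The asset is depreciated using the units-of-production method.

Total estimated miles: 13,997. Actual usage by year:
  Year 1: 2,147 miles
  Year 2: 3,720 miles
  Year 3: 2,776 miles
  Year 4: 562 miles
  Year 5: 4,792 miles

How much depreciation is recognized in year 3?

$11,104

Depreciable base = $65,488 − $9,500 = $55,988.
Rate = $55,988 / 13,997 miles = $4 per mile.
Year 1: 2,147 × $4 = $8,588. Book value $56,900.
Year 2: 3,720 × $4 = $14,880. Book value $42,020.
Year 3: 2,776 × $4 = $11,104. Book value $30,916.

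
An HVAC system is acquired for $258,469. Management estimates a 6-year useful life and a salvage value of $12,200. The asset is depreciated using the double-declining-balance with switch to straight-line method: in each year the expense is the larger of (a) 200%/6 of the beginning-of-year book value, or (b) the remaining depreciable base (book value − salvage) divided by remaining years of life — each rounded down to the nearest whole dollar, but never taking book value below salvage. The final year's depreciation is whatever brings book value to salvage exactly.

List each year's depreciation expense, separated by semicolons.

$86,156; $57,437; $38,292; $25,528; $19,428; $19,428

Depreciable base = $258,469 − $12,200 = $246,269.
Year 1: DB = ⌊$258,469 × 200%/6⌋ = $86,156; SL = ⌊$246,269/6⌋ = $41,044 → take DB $86,156. Book value $172,313.
Year 2: DB = ⌊$172,313 × 200%/6⌋ = $57,437; SL = ⌊$160,113/5⌋ = $32,022 → take DB $57,437. Book value $114,876.
Year 3: DB = ⌊$114,876 × 200%/6⌋ = $38,292; SL = ⌊$102,676/4⌋ = $25,669 → take DB $38,292. Book value $76,584.
Year 4: DB = ⌊$76,584 × 200%/6⌋ = $25,528; SL = ⌊$64,384/3⌋ = $21,461 → take DB $25,528. Book value $51,056.
Year 5: DB = ⌊$51,056 × 200%/6⌋ = $17,018; SL = ⌊$38,856/2⌋ = $19,428 → take SL $19,428. Book value $31,628.
Year 6 (final): $31,628 − $12,200 = $19,428. Book value $12,200.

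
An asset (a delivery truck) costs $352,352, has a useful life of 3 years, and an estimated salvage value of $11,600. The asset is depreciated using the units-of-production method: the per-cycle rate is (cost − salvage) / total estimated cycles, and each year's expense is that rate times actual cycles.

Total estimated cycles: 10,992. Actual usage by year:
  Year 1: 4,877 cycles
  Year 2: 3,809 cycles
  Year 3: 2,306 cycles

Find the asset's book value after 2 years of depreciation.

Depreciable base = $352,352 − $11,600 = $340,752.
Rate = $340,752 / 10,992 cycles = $31 per cycle.
Year 1: 4,877 × $31 = $151,187. Book value $201,165.
Year 2: 3,809 × $31 = $118,079. Book value $83,086.

$83,086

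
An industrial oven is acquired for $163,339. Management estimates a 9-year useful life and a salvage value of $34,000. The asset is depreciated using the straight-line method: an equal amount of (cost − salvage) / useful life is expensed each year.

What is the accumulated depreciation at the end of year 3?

Depreciable base = $163,339 − $34,000 = $129,339.
Annual expense = $129,339 / 9 = $14,371.
End of year 1: book value $148,968.
End of year 2: book value $134,597.
End of year 3: book value $120,226.
Accumulated through year 3 = $163,339 − $120,226 = $43,113.

$43,113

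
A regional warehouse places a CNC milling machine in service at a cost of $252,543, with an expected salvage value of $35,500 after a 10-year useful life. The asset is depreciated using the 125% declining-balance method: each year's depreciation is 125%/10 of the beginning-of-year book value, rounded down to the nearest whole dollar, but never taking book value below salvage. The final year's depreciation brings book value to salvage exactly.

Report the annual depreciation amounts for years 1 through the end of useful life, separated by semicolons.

Depreciable base = $252,543 − $35,500 = $217,043.
Year 1: ⌊$252,543 × 125%/10⌋ = $31,567. Book value $220,976.
Year 2: ⌊$220,976 × 125%/10⌋ = $27,622. Book value $193,354.
Year 3: ⌊$193,354 × 125%/10⌋ = $24,169. Book value $169,185.
Year 4: ⌊$169,185 × 125%/10⌋ = $21,148. Book value $148,037.
Year 5: ⌊$148,037 × 125%/10⌋ = $18,504. Book value $129,533.
Year 6: ⌊$129,533 × 125%/10⌋ = $16,191. Book value $113,342.
Year 7: ⌊$113,342 × 125%/10⌋ = $14,167. Book value $99,175.
Year 8: ⌊$99,175 × 125%/10⌋ = $12,396. Book value $86,779.
Year 9: ⌊$86,779 × 125%/10⌋ = $10,847. Book value $75,932.
Year 10 (final): $75,932 − $35,500 = $40,432. Book value $35,500.

$31,567; $27,622; $24,169; $21,148; $18,504; $16,191; $14,167; $12,396; $10,847; $40,432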